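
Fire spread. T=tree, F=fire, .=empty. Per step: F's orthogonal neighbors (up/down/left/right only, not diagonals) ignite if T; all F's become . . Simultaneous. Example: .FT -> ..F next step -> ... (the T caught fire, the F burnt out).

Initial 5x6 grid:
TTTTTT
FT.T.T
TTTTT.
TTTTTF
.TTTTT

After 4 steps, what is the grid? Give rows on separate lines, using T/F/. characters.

Step 1: 5 trees catch fire, 2 burn out
  FTTTTT
  .F.T.T
  FTTTT.
  TTTTF.
  .TTTTF
Step 2: 6 trees catch fire, 5 burn out
  .FTTTT
  ...T.T
  .FTTF.
  FTTF..
  .TTTF.
Step 3: 6 trees catch fire, 6 burn out
  ..FTTT
  ...T.T
  ..FF..
  .FF...
  .TTF..
Step 4: 4 trees catch fire, 6 burn out
  ...FTT
  ...F.T
  ......
  ......
  .FF...

...FTT
...F.T
......
......
.FF...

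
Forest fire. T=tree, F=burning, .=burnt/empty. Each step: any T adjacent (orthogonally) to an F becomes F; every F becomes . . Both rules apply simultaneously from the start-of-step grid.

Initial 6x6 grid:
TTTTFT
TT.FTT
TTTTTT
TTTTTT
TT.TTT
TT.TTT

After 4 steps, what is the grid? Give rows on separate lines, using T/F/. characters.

Step 1: 4 trees catch fire, 2 burn out
  TTTF.F
  TT..FT
  TTTFTT
  TTTTTT
  TT.TTT
  TT.TTT
Step 2: 5 trees catch fire, 4 burn out
  TTF...
  TT...F
  TTF.FT
  TTTFTT
  TT.TTT
  TT.TTT
Step 3: 6 trees catch fire, 5 burn out
  TF....
  TT....
  TF...F
  TTF.FT
  TT.FTT
  TT.TTT
Step 4: 7 trees catch fire, 6 burn out
  F.....
  TF....
  F.....
  TF...F
  TT..FT
  TT.FTT

F.....
TF....
F.....
TF...F
TT..FT
TT.FTT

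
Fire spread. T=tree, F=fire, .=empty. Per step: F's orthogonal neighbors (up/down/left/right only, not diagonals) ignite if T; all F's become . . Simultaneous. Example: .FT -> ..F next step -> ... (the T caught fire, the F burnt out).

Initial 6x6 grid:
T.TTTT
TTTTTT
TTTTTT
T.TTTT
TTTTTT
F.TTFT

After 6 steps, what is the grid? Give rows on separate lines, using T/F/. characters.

Step 1: 4 trees catch fire, 2 burn out
  T.TTTT
  TTTTTT
  TTTTTT
  T.TTTT
  FTTTFT
  ..TF.F
Step 2: 6 trees catch fire, 4 burn out
  T.TTTT
  TTTTTT
  TTTTTT
  F.TTFT
  .FTF.F
  ..F...
Step 3: 5 trees catch fire, 6 burn out
  T.TTTT
  TTTTTT
  FTTTFT
  ..TF.F
  ..F...
  ......
Step 4: 6 trees catch fire, 5 burn out
  T.TTTT
  FTTTFT
  .FTF.F
  ..F...
  ......
  ......
Step 5: 6 trees catch fire, 6 burn out
  F.TTFT
  .FTF.F
  ..F...
  ......
  ......
  ......
Step 6: 3 trees catch fire, 6 burn out
  ..TF.F
  ..F...
  ......
  ......
  ......
  ......

..TF.F
..F...
......
......
......
......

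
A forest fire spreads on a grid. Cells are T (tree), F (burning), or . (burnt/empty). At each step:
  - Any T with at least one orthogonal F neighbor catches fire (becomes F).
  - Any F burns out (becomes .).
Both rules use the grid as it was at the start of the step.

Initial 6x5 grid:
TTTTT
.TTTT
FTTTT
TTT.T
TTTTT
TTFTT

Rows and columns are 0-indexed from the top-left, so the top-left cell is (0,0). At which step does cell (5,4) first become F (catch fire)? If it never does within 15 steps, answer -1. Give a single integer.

Step 1: cell (5,4)='T' (+5 fires, +2 burnt)
Step 2: cell (5,4)='F' (+9 fires, +5 burnt)
  -> target ignites at step 2
Step 3: cell (5,4)='.' (+4 fires, +9 burnt)
Step 4: cell (5,4)='.' (+5 fires, +4 burnt)
Step 5: cell (5,4)='.' (+2 fires, +5 burnt)
Step 6: cell (5,4)='.' (+1 fires, +2 burnt)
Step 7: cell (5,4)='.' (+0 fires, +1 burnt)
  fire out at step 7

2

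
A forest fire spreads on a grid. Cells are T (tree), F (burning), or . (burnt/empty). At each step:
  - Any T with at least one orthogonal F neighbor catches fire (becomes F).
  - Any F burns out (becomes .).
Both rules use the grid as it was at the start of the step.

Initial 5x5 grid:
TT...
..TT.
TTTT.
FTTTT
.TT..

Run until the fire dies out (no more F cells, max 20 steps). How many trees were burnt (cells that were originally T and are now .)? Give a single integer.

Answer: 12

Derivation:
Step 1: +2 fires, +1 burnt (F count now 2)
Step 2: +3 fires, +2 burnt (F count now 3)
Step 3: +3 fires, +3 burnt (F count now 3)
Step 4: +3 fires, +3 burnt (F count now 3)
Step 5: +1 fires, +3 burnt (F count now 1)
Step 6: +0 fires, +1 burnt (F count now 0)
Fire out after step 6
Initially T: 14, now '.': 23
Total burnt (originally-T cells now '.'): 12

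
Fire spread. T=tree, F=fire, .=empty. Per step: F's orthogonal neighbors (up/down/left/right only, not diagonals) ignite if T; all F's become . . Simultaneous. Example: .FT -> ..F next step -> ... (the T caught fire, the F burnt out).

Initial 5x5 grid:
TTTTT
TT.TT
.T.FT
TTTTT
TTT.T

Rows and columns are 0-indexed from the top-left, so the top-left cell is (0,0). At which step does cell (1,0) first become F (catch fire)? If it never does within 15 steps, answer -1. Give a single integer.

Step 1: cell (1,0)='T' (+3 fires, +1 burnt)
Step 2: cell (1,0)='T' (+4 fires, +3 burnt)
Step 3: cell (1,0)='T' (+5 fires, +4 burnt)
Step 4: cell (1,0)='T' (+4 fires, +5 burnt)
Step 5: cell (1,0)='T' (+3 fires, +4 burnt)
Step 6: cell (1,0)='F' (+1 fires, +3 burnt)
  -> target ignites at step 6
Step 7: cell (1,0)='.' (+0 fires, +1 burnt)
  fire out at step 7

6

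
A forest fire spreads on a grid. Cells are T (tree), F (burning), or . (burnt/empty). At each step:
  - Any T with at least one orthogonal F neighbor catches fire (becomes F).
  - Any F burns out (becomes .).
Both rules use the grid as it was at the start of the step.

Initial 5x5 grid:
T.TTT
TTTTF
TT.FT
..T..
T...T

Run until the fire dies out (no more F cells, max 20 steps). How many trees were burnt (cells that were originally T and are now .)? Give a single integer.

Answer: 11

Derivation:
Step 1: +3 fires, +2 burnt (F count now 3)
Step 2: +2 fires, +3 burnt (F count now 2)
Step 3: +2 fires, +2 burnt (F count now 2)
Step 4: +2 fires, +2 burnt (F count now 2)
Step 5: +2 fires, +2 burnt (F count now 2)
Step 6: +0 fires, +2 burnt (F count now 0)
Fire out after step 6
Initially T: 14, now '.': 22
Total burnt (originally-T cells now '.'): 11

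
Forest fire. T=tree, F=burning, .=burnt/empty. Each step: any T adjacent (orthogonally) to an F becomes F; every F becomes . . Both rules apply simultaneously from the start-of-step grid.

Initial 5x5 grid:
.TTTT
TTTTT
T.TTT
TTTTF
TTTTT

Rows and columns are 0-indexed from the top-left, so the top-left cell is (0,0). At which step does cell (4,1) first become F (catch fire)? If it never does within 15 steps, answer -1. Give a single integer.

Step 1: cell (4,1)='T' (+3 fires, +1 burnt)
Step 2: cell (4,1)='T' (+4 fires, +3 burnt)
Step 3: cell (4,1)='T' (+5 fires, +4 burnt)
Step 4: cell (4,1)='F' (+4 fires, +5 burnt)
  -> target ignites at step 4
Step 5: cell (4,1)='.' (+4 fires, +4 burnt)
Step 6: cell (4,1)='.' (+2 fires, +4 burnt)
Step 7: cell (4,1)='.' (+0 fires, +2 burnt)
  fire out at step 7

4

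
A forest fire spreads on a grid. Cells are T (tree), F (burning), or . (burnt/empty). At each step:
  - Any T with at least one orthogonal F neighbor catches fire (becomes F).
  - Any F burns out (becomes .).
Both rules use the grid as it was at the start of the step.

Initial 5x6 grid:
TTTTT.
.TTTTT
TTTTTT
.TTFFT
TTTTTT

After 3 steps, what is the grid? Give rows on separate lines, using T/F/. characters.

Step 1: 6 trees catch fire, 2 burn out
  TTTTT.
  .TTTTT
  TTTFFT
  .TF..F
  TTTFFT
Step 2: 7 trees catch fire, 6 burn out
  TTTTT.
  .TTFFT
  TTF..F
  .F....
  TTF..F
Step 3: 6 trees catch fire, 7 burn out
  TTTFF.
  .TF..F
  TF....
  ......
  TF....

TTTFF.
.TF..F
TF....
......
TF....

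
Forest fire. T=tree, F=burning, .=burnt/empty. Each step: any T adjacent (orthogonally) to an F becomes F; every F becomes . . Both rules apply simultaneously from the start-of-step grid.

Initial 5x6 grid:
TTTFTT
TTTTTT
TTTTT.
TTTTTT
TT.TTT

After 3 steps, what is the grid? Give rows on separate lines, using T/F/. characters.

Step 1: 3 trees catch fire, 1 burn out
  TTF.FT
  TTTFTT
  TTTTT.
  TTTTTT
  TT.TTT
Step 2: 5 trees catch fire, 3 burn out
  TF...F
  TTF.FT
  TTTFT.
  TTTTTT
  TT.TTT
Step 3: 6 trees catch fire, 5 burn out
  F.....
  TF...F
  TTF.F.
  TTTFTT
  TT.TTT

F.....
TF...F
TTF.F.
TTTFTT
TT.TTT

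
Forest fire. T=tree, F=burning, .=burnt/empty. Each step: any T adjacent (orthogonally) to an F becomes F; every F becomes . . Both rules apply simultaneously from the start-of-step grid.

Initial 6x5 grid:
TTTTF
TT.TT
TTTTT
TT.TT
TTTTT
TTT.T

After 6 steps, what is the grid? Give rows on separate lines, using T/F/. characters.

Step 1: 2 trees catch fire, 1 burn out
  TTTF.
  TT.TF
  TTTTT
  TT.TT
  TTTTT
  TTT.T
Step 2: 3 trees catch fire, 2 burn out
  TTF..
  TT.F.
  TTTTF
  TT.TT
  TTTTT
  TTT.T
Step 3: 3 trees catch fire, 3 burn out
  TF...
  TT...
  TTTF.
  TT.TF
  TTTTT
  TTT.T
Step 4: 5 trees catch fire, 3 burn out
  F....
  TF...
  TTF..
  TT.F.
  TTTTF
  TTT.T
Step 5: 4 trees catch fire, 5 burn out
  .....
  F....
  TF...
  TT...
  TTTF.
  TTT.F
Step 6: 3 trees catch fire, 4 burn out
  .....
  .....
  F....
  TF...
  TTF..
  TTT..

.....
.....
F....
TF...
TTF..
TTT..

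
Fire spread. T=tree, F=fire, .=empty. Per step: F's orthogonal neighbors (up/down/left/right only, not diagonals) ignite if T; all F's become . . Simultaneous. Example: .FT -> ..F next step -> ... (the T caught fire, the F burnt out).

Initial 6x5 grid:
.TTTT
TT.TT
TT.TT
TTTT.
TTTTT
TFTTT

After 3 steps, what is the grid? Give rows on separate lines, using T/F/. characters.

Step 1: 3 trees catch fire, 1 burn out
  .TTTT
  TT.TT
  TT.TT
  TTTT.
  TFTTT
  F.FTT
Step 2: 4 trees catch fire, 3 burn out
  .TTTT
  TT.TT
  TT.TT
  TFTT.
  F.FTT
  ...FT
Step 3: 5 trees catch fire, 4 burn out
  .TTTT
  TT.TT
  TF.TT
  F.FT.
  ...FT
  ....F

.TTTT
TT.TT
TF.TT
F.FT.
...FT
....F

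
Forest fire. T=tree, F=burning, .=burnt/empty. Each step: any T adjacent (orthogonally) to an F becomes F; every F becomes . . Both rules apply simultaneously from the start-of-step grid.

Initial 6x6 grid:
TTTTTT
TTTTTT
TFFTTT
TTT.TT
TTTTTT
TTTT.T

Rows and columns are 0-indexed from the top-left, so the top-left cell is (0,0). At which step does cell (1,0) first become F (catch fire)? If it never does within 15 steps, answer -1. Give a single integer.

Step 1: cell (1,0)='T' (+6 fires, +2 burnt)
Step 2: cell (1,0)='F' (+8 fires, +6 burnt)
  -> target ignites at step 2
Step 3: cell (1,0)='.' (+9 fires, +8 burnt)
Step 4: cell (1,0)='.' (+6 fires, +9 burnt)
Step 5: cell (1,0)='.' (+2 fires, +6 burnt)
Step 6: cell (1,0)='.' (+1 fires, +2 burnt)
Step 7: cell (1,0)='.' (+0 fires, +1 burnt)
  fire out at step 7

2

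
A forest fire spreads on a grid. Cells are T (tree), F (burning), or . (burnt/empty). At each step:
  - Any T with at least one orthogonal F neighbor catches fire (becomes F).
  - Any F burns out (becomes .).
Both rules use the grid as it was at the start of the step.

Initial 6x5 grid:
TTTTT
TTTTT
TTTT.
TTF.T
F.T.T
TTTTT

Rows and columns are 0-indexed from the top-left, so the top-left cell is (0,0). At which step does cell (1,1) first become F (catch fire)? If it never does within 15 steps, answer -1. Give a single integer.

Step 1: cell (1,1)='T' (+5 fires, +2 burnt)
Step 2: cell (1,1)='T' (+6 fires, +5 burnt)
Step 3: cell (1,1)='F' (+5 fires, +6 burnt)
  -> target ignites at step 3
Step 4: cell (1,1)='.' (+5 fires, +5 burnt)
Step 5: cell (1,1)='.' (+2 fires, +5 burnt)
Step 6: cell (1,1)='.' (+1 fires, +2 burnt)
Step 7: cell (1,1)='.' (+0 fires, +1 burnt)
  fire out at step 7

3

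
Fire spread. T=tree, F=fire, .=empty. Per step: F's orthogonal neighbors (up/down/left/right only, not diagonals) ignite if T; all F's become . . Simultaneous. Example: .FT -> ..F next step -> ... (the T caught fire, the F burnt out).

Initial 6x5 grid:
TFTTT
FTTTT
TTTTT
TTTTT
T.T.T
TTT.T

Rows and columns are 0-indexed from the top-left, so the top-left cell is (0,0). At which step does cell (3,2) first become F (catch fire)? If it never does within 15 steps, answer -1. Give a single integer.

Step 1: cell (3,2)='T' (+4 fires, +2 burnt)
Step 2: cell (3,2)='T' (+4 fires, +4 burnt)
Step 3: cell (3,2)='T' (+5 fires, +4 burnt)
Step 4: cell (3,2)='F' (+4 fires, +5 burnt)
  -> target ignites at step 4
Step 5: cell (3,2)='.' (+4 fires, +4 burnt)
Step 6: cell (3,2)='.' (+2 fires, +4 burnt)
Step 7: cell (3,2)='.' (+1 fires, +2 burnt)
Step 8: cell (3,2)='.' (+1 fires, +1 burnt)
Step 9: cell (3,2)='.' (+0 fires, +1 burnt)
  fire out at step 9

4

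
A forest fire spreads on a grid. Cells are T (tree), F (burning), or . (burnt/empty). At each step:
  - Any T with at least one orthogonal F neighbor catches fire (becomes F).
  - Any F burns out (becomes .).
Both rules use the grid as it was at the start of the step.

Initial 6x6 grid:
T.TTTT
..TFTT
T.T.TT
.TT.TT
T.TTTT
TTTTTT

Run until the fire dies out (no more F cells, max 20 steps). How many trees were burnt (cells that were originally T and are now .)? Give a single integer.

Answer: 25

Derivation:
Step 1: +3 fires, +1 burnt (F count now 3)
Step 2: +5 fires, +3 burnt (F count now 5)
Step 3: +4 fires, +5 burnt (F count now 4)
Step 4: +4 fires, +4 burnt (F count now 4)
Step 5: +4 fires, +4 burnt (F count now 4)
Step 6: +3 fires, +4 burnt (F count now 3)
Step 7: +1 fires, +3 burnt (F count now 1)
Step 8: +1 fires, +1 burnt (F count now 1)
Step 9: +0 fires, +1 burnt (F count now 0)
Fire out after step 9
Initially T: 27, now '.': 34
Total burnt (originally-T cells now '.'): 25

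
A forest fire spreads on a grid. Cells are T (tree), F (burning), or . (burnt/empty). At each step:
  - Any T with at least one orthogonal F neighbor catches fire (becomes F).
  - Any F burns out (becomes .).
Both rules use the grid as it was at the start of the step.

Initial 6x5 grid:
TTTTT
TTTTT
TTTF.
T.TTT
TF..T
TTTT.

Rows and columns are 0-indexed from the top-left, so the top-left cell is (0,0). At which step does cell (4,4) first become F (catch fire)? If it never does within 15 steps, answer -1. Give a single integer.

Step 1: cell (4,4)='T' (+5 fires, +2 burnt)
Step 2: cell (4,4)='T' (+9 fires, +5 burnt)
Step 3: cell (4,4)='F' (+6 fires, +9 burnt)
  -> target ignites at step 3
Step 4: cell (4,4)='.' (+2 fires, +6 burnt)
Step 5: cell (4,4)='.' (+1 fires, +2 burnt)
Step 6: cell (4,4)='.' (+0 fires, +1 burnt)
  fire out at step 6

3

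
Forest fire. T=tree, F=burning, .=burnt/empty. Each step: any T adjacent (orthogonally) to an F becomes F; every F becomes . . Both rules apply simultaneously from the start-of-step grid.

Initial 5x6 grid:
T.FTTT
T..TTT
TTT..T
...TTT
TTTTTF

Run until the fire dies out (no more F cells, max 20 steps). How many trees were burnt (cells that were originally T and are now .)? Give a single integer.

Step 1: +3 fires, +2 burnt (F count now 3)
Step 2: +5 fires, +3 burnt (F count now 5)
Step 3: +5 fires, +5 burnt (F count now 5)
Step 4: +1 fires, +5 burnt (F count now 1)
Step 5: +1 fires, +1 burnt (F count now 1)
Step 6: +0 fires, +1 burnt (F count now 0)
Fire out after step 6
Initially T: 20, now '.': 25
Total burnt (originally-T cells now '.'): 15

Answer: 15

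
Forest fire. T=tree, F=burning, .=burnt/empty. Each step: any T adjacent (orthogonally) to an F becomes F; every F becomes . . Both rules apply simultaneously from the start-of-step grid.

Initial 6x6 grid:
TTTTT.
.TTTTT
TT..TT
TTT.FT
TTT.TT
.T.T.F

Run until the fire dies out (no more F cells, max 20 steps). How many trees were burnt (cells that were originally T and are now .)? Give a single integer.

Step 1: +4 fires, +2 burnt (F count now 4)
Step 2: +2 fires, +4 burnt (F count now 2)
Step 3: +3 fires, +2 burnt (F count now 3)
Step 4: +2 fires, +3 burnt (F count now 2)
Step 5: +2 fires, +2 burnt (F count now 2)
Step 6: +2 fires, +2 burnt (F count now 2)
Step 7: +3 fires, +2 burnt (F count now 3)
Step 8: +3 fires, +3 burnt (F count now 3)
Step 9: +3 fires, +3 burnt (F count now 3)
Step 10: +0 fires, +3 burnt (F count now 0)
Fire out after step 10
Initially T: 25, now '.': 35
Total burnt (originally-T cells now '.'): 24

Answer: 24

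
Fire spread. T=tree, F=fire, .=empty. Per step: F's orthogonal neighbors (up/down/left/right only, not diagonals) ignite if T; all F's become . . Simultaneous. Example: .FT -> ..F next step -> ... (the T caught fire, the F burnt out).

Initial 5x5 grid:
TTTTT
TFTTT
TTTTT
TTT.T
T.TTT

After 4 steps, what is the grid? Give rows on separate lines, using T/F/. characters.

Step 1: 4 trees catch fire, 1 burn out
  TFTTT
  F.FTT
  TFTTT
  TTT.T
  T.TTT
Step 2: 6 trees catch fire, 4 burn out
  F.FTT
  ...FT
  F.FTT
  TFT.T
  T.TTT
Step 3: 5 trees catch fire, 6 burn out
  ...FT
  ....F
  ...FT
  F.F.T
  T.TTT
Step 4: 4 trees catch fire, 5 burn out
  ....F
  .....
  ....F
  ....T
  F.FTT

....F
.....
....F
....T
F.FTT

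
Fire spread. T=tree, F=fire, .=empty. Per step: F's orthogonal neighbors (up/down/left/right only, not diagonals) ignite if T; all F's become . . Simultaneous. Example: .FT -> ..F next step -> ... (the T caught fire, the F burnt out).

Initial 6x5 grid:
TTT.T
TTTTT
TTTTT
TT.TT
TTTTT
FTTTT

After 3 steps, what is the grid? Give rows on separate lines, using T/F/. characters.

Step 1: 2 trees catch fire, 1 burn out
  TTT.T
  TTTTT
  TTTTT
  TT.TT
  FTTTT
  .FTTT
Step 2: 3 trees catch fire, 2 burn out
  TTT.T
  TTTTT
  TTTTT
  FT.TT
  .FTTT
  ..FTT
Step 3: 4 trees catch fire, 3 burn out
  TTT.T
  TTTTT
  FTTTT
  .F.TT
  ..FTT
  ...FT

TTT.T
TTTTT
FTTTT
.F.TT
..FTT
...FT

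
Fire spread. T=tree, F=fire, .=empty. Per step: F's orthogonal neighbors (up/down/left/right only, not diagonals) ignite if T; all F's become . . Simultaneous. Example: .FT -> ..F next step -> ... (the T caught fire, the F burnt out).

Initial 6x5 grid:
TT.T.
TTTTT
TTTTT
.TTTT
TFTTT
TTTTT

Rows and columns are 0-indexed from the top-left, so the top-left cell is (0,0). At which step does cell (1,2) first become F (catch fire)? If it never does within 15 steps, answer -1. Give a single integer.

Step 1: cell (1,2)='T' (+4 fires, +1 burnt)
Step 2: cell (1,2)='T' (+5 fires, +4 burnt)
Step 3: cell (1,2)='T' (+6 fires, +5 burnt)
Step 4: cell (1,2)='F' (+6 fires, +6 burnt)
  -> target ignites at step 4
Step 5: cell (1,2)='.' (+3 fires, +6 burnt)
Step 6: cell (1,2)='.' (+2 fires, +3 burnt)
Step 7: cell (1,2)='.' (+0 fires, +2 burnt)
  fire out at step 7

4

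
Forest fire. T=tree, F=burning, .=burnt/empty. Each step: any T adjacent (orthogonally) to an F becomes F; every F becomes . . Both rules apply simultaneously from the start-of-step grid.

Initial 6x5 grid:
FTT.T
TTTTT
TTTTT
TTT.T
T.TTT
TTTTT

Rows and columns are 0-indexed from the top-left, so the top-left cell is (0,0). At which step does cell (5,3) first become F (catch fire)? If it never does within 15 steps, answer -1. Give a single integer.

Step 1: cell (5,3)='T' (+2 fires, +1 burnt)
Step 2: cell (5,3)='T' (+3 fires, +2 burnt)
Step 3: cell (5,3)='T' (+3 fires, +3 burnt)
Step 4: cell (5,3)='T' (+4 fires, +3 burnt)
Step 5: cell (5,3)='T' (+4 fires, +4 burnt)
Step 6: cell (5,3)='T' (+4 fires, +4 burnt)
Step 7: cell (5,3)='T' (+3 fires, +4 burnt)
Step 8: cell (5,3)='F' (+2 fires, +3 burnt)
  -> target ignites at step 8
Step 9: cell (5,3)='.' (+1 fires, +2 burnt)
Step 10: cell (5,3)='.' (+0 fires, +1 burnt)
  fire out at step 10

8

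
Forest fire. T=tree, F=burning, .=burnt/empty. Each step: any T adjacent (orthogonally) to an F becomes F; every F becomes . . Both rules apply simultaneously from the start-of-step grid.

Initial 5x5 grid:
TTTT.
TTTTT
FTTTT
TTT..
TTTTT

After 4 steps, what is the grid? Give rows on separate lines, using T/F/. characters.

Step 1: 3 trees catch fire, 1 burn out
  TTTT.
  FTTTT
  .FTTT
  FTT..
  TTTTT
Step 2: 5 trees catch fire, 3 burn out
  FTTT.
  .FTTT
  ..FTT
  .FT..
  FTTTT
Step 3: 5 trees catch fire, 5 burn out
  .FTT.
  ..FTT
  ...FT
  ..F..
  .FTTT
Step 4: 4 trees catch fire, 5 burn out
  ..FT.
  ...FT
  ....F
  .....
  ..FTT

..FT.
...FT
....F
.....
..FTT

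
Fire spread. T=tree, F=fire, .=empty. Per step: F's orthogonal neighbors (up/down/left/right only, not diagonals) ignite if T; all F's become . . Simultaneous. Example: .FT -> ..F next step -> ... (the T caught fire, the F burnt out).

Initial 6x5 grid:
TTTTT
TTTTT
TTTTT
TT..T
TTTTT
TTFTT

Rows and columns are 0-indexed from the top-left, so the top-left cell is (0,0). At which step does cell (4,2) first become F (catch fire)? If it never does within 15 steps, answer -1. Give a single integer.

Step 1: cell (4,2)='F' (+3 fires, +1 burnt)
  -> target ignites at step 1
Step 2: cell (4,2)='.' (+4 fires, +3 burnt)
Step 3: cell (4,2)='.' (+3 fires, +4 burnt)
Step 4: cell (4,2)='.' (+3 fires, +3 burnt)
Step 5: cell (4,2)='.' (+4 fires, +3 burnt)
Step 6: cell (4,2)='.' (+5 fires, +4 burnt)
Step 7: cell (4,2)='.' (+4 fires, +5 burnt)
Step 8: cell (4,2)='.' (+1 fires, +4 burnt)
Step 9: cell (4,2)='.' (+0 fires, +1 burnt)
  fire out at step 9

1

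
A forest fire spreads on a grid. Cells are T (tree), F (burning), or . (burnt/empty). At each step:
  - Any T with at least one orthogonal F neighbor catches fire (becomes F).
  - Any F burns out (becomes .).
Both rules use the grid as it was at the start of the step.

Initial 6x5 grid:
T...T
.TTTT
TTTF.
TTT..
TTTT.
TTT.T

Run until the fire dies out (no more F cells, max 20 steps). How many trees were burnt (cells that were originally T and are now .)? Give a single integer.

Step 1: +2 fires, +1 burnt (F count now 2)
Step 2: +4 fires, +2 burnt (F count now 4)
Step 3: +5 fires, +4 burnt (F count now 5)
Step 4: +4 fires, +5 burnt (F count now 4)
Step 5: +2 fires, +4 burnt (F count now 2)
Step 6: +1 fires, +2 burnt (F count now 1)
Step 7: +0 fires, +1 burnt (F count now 0)
Fire out after step 7
Initially T: 20, now '.': 28
Total burnt (originally-T cells now '.'): 18

Answer: 18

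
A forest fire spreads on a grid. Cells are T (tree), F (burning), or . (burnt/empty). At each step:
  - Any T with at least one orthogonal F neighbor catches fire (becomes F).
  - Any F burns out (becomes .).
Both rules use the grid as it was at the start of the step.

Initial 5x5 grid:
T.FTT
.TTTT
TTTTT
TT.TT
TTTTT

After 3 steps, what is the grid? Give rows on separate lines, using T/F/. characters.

Step 1: 2 trees catch fire, 1 burn out
  T..FT
  .TFTT
  TTTTT
  TT.TT
  TTTTT
Step 2: 4 trees catch fire, 2 burn out
  T...F
  .F.FT
  TTFTT
  TT.TT
  TTTTT
Step 3: 3 trees catch fire, 4 burn out
  T....
  ....F
  TF.FT
  TT.TT
  TTTTT

T....
....F
TF.FT
TT.TT
TTTTT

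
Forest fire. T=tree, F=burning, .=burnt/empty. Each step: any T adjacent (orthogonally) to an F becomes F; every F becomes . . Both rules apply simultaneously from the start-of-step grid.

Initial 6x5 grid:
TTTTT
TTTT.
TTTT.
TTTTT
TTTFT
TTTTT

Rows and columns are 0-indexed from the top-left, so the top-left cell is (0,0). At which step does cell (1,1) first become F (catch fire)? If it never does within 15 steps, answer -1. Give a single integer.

Step 1: cell (1,1)='T' (+4 fires, +1 burnt)
Step 2: cell (1,1)='T' (+6 fires, +4 burnt)
Step 3: cell (1,1)='T' (+5 fires, +6 burnt)
Step 4: cell (1,1)='T' (+5 fires, +5 burnt)
Step 5: cell (1,1)='F' (+4 fires, +5 burnt)
  -> target ignites at step 5
Step 6: cell (1,1)='.' (+2 fires, +4 burnt)
Step 7: cell (1,1)='.' (+1 fires, +2 burnt)
Step 8: cell (1,1)='.' (+0 fires, +1 burnt)
  fire out at step 8

5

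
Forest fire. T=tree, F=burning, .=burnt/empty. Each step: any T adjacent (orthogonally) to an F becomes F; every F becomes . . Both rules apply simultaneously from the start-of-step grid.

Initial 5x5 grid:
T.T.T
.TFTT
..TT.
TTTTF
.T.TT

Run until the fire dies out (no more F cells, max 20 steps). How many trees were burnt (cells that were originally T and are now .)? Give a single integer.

Step 1: +6 fires, +2 burnt (F count now 6)
Step 2: +4 fires, +6 burnt (F count now 4)
Step 3: +2 fires, +4 burnt (F count now 2)
Step 4: +2 fires, +2 burnt (F count now 2)
Step 5: +0 fires, +2 burnt (F count now 0)
Fire out after step 5
Initially T: 15, now '.': 24
Total burnt (originally-T cells now '.'): 14

Answer: 14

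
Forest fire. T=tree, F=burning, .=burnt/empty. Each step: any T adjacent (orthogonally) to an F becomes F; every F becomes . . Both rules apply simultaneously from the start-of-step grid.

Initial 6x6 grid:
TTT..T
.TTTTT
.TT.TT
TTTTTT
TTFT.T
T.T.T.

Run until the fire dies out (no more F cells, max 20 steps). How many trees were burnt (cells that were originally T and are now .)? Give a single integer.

Answer: 25

Derivation:
Step 1: +4 fires, +1 burnt (F count now 4)
Step 2: +4 fires, +4 burnt (F count now 4)
Step 3: +5 fires, +4 burnt (F count now 5)
Step 4: +5 fires, +5 burnt (F count now 5)
Step 5: +4 fires, +5 burnt (F count now 4)
Step 6: +2 fires, +4 burnt (F count now 2)
Step 7: +1 fires, +2 burnt (F count now 1)
Step 8: +0 fires, +1 burnt (F count now 0)
Fire out after step 8
Initially T: 26, now '.': 35
Total burnt (originally-T cells now '.'): 25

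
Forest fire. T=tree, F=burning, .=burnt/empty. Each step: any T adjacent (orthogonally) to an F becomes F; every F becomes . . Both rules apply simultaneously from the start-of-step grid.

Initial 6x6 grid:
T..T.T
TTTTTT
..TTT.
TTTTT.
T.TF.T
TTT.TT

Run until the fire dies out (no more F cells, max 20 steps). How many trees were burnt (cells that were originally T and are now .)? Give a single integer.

Answer: 22

Derivation:
Step 1: +2 fires, +1 burnt (F count now 2)
Step 2: +4 fires, +2 burnt (F count now 4)
Step 3: +5 fires, +4 burnt (F count now 5)
Step 4: +5 fires, +5 burnt (F count now 5)
Step 5: +3 fires, +5 burnt (F count now 3)
Step 6: +2 fires, +3 burnt (F count now 2)
Step 7: +1 fires, +2 burnt (F count now 1)
Step 8: +0 fires, +1 burnt (F count now 0)
Fire out after step 8
Initially T: 25, now '.': 33
Total burnt (originally-T cells now '.'): 22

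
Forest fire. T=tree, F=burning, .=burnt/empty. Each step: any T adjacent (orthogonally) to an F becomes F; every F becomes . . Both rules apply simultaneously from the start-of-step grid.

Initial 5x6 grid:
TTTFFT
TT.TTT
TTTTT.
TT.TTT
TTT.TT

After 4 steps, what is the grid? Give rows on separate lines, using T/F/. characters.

Step 1: 4 trees catch fire, 2 burn out
  TTF..F
  TT.FFT
  TTTTT.
  TT.TTT
  TTT.TT
Step 2: 4 trees catch fire, 4 burn out
  TF....
  TT...F
  TTTFF.
  TT.TTT
  TTT.TT
Step 3: 5 trees catch fire, 4 burn out
  F.....
  TF....
  TTF...
  TT.FFT
  TTT.TT
Step 4: 4 trees catch fire, 5 burn out
  ......
  F.....
  TF....
  TT...F
  TTT.FT

......
F.....
TF....
TT...F
TTT.FT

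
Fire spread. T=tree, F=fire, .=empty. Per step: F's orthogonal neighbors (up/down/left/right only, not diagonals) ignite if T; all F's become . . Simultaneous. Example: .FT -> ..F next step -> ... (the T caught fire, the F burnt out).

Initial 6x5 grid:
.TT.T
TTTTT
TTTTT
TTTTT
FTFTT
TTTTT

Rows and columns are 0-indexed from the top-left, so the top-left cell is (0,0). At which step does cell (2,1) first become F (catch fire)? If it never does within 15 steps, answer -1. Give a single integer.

Step 1: cell (2,1)='T' (+6 fires, +2 burnt)
Step 2: cell (2,1)='T' (+7 fires, +6 burnt)
Step 3: cell (2,1)='F' (+6 fires, +7 burnt)
  -> target ignites at step 3
Step 4: cell (2,1)='.' (+4 fires, +6 burnt)
Step 5: cell (2,1)='.' (+2 fires, +4 burnt)
Step 6: cell (2,1)='.' (+1 fires, +2 burnt)
Step 7: cell (2,1)='.' (+0 fires, +1 burnt)
  fire out at step 7

3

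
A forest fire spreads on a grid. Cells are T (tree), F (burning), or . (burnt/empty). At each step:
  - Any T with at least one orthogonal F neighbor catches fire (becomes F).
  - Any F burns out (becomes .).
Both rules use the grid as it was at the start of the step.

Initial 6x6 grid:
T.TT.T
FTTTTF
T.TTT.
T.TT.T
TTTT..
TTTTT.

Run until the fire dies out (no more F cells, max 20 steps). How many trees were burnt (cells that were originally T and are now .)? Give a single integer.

Step 1: +5 fires, +2 burnt (F count now 5)
Step 2: +4 fires, +5 burnt (F count now 4)
Step 3: +5 fires, +4 burnt (F count now 5)
Step 4: +4 fires, +5 burnt (F count now 4)
Step 5: +3 fires, +4 burnt (F count now 3)
Step 6: +2 fires, +3 burnt (F count now 2)
Step 7: +1 fires, +2 burnt (F count now 1)
Step 8: +0 fires, +1 burnt (F count now 0)
Fire out after step 8
Initially T: 25, now '.': 35
Total burnt (originally-T cells now '.'): 24

Answer: 24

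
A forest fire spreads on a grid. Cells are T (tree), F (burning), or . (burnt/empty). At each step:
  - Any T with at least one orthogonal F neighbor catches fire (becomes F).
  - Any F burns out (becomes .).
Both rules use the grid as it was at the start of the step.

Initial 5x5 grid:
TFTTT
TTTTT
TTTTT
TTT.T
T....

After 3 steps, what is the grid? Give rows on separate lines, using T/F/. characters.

Step 1: 3 trees catch fire, 1 burn out
  F.FTT
  TFTTT
  TTTTT
  TTT.T
  T....
Step 2: 4 trees catch fire, 3 burn out
  ...FT
  F.FTT
  TFTTT
  TTT.T
  T....
Step 3: 5 trees catch fire, 4 burn out
  ....F
  ...FT
  F.FTT
  TFT.T
  T....

....F
...FT
F.FTT
TFT.T
T....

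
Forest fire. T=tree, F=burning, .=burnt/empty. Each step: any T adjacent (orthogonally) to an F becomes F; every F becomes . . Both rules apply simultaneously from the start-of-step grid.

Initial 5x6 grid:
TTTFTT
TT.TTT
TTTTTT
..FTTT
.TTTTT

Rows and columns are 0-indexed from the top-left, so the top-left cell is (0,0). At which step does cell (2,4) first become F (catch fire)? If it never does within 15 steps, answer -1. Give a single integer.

Step 1: cell (2,4)='T' (+6 fires, +2 burnt)
Step 2: cell (2,4)='T' (+8 fires, +6 burnt)
Step 3: cell (2,4)='F' (+7 fires, +8 burnt)
  -> target ignites at step 3
Step 4: cell (2,4)='.' (+3 fires, +7 burnt)
Step 5: cell (2,4)='.' (+0 fires, +3 burnt)
  fire out at step 5

3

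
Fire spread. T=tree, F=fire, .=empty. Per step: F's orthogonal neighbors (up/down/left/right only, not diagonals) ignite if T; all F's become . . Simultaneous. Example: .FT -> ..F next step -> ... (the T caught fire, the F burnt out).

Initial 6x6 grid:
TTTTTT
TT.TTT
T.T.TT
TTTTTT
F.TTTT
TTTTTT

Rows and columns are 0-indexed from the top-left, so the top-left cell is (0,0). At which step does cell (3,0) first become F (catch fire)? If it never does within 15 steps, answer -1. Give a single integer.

Step 1: cell (3,0)='F' (+2 fires, +1 burnt)
  -> target ignites at step 1
Step 2: cell (3,0)='.' (+3 fires, +2 burnt)
Step 3: cell (3,0)='.' (+3 fires, +3 burnt)
Step 4: cell (3,0)='.' (+6 fires, +3 burnt)
Step 5: cell (3,0)='.' (+4 fires, +6 burnt)
Step 6: cell (3,0)='.' (+5 fires, +4 burnt)
Step 7: cell (3,0)='.' (+4 fires, +5 burnt)
Step 8: cell (3,0)='.' (+3 fires, +4 burnt)
Step 9: cell (3,0)='.' (+1 fires, +3 burnt)
Step 10: cell (3,0)='.' (+0 fires, +1 burnt)
  fire out at step 10

1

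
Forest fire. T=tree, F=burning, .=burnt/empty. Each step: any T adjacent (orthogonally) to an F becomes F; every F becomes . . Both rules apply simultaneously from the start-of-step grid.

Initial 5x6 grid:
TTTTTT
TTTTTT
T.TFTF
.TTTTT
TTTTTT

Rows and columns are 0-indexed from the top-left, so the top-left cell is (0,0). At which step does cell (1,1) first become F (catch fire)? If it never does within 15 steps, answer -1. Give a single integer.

Step 1: cell (1,1)='T' (+6 fires, +2 burnt)
Step 2: cell (1,1)='T' (+8 fires, +6 burnt)
Step 3: cell (1,1)='F' (+6 fires, +8 burnt)
  -> target ignites at step 3
Step 4: cell (1,1)='.' (+3 fires, +6 burnt)
Step 5: cell (1,1)='.' (+3 fires, +3 burnt)
Step 6: cell (1,1)='.' (+0 fires, +3 burnt)
  fire out at step 6

3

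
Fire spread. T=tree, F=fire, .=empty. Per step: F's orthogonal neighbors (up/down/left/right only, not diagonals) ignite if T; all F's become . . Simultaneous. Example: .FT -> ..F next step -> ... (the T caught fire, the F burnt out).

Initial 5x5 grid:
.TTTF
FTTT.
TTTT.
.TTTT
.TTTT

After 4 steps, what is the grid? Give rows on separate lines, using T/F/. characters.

Step 1: 3 trees catch fire, 2 burn out
  .TTF.
  .FTT.
  FTTT.
  .TTTT
  .TTTT
Step 2: 5 trees catch fire, 3 burn out
  .FF..
  ..FF.
  .FTT.
  .TTTT
  .TTTT
Step 3: 3 trees catch fire, 5 burn out
  .....
  .....
  ..FF.
  .FTTT
  .TTTT
Step 4: 3 trees catch fire, 3 burn out
  .....
  .....
  .....
  ..FFT
  .FTTT

.....
.....
.....
..FFT
.FTTT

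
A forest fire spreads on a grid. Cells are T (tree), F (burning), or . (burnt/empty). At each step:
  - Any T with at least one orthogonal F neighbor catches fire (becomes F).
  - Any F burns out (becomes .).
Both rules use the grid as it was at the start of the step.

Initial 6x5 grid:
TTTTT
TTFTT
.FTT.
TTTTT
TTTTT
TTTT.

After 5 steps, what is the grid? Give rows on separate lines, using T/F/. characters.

Step 1: 5 trees catch fire, 2 burn out
  TTFTT
  TF.FT
  ..FT.
  TFTTT
  TTTTT
  TTTT.
Step 2: 8 trees catch fire, 5 burn out
  TF.FT
  F...F
  ...F.
  F.FTT
  TFTTT
  TTTT.
Step 3: 6 trees catch fire, 8 burn out
  F...F
  .....
  .....
  ...FT
  F.FTT
  TFTT.
Step 4: 4 trees catch fire, 6 burn out
  .....
  .....
  .....
  ....F
  ...FT
  F.FT.
Step 5: 2 trees catch fire, 4 burn out
  .....
  .....
  .....
  .....
  ....F
  ...F.

.....
.....
.....
.....
....F
...F.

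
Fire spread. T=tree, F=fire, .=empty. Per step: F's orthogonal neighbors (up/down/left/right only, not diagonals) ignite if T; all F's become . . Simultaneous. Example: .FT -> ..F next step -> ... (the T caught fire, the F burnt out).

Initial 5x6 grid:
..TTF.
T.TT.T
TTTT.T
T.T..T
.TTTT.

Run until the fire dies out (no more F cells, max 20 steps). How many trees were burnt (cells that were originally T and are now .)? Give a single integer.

Answer: 15

Derivation:
Step 1: +1 fires, +1 burnt (F count now 1)
Step 2: +2 fires, +1 burnt (F count now 2)
Step 3: +2 fires, +2 burnt (F count now 2)
Step 4: +1 fires, +2 burnt (F count now 1)
Step 5: +2 fires, +1 burnt (F count now 2)
Step 6: +2 fires, +2 burnt (F count now 2)
Step 7: +4 fires, +2 burnt (F count now 4)
Step 8: +1 fires, +4 burnt (F count now 1)
Step 9: +0 fires, +1 burnt (F count now 0)
Fire out after step 9
Initially T: 18, now '.': 27
Total burnt (originally-T cells now '.'): 15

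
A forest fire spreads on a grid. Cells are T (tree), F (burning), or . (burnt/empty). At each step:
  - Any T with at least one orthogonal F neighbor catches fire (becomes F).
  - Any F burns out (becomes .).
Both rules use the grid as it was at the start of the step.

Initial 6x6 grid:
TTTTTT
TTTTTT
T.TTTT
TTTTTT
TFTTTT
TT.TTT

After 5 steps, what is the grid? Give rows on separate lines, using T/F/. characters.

Step 1: 4 trees catch fire, 1 burn out
  TTTTTT
  TTTTTT
  T.TTTT
  TFTTTT
  F.FTTT
  TF.TTT
Step 2: 4 trees catch fire, 4 burn out
  TTTTTT
  TTTTTT
  T.TTTT
  F.FTTT
  ...FTT
  F..TTT
Step 3: 5 trees catch fire, 4 burn out
  TTTTTT
  TTTTTT
  F.FTTT
  ...FTT
  ....FT
  ...FTT
Step 4: 6 trees catch fire, 5 burn out
  TTTTTT
  FTFTTT
  ...FTT
  ....FT
  .....F
  ....FT
Step 5: 7 trees catch fire, 6 burn out
  FTFTTT
  .F.FTT
  ....FT
  .....F
  ......
  .....F

FTFTTT
.F.FTT
....FT
.....F
......
.....F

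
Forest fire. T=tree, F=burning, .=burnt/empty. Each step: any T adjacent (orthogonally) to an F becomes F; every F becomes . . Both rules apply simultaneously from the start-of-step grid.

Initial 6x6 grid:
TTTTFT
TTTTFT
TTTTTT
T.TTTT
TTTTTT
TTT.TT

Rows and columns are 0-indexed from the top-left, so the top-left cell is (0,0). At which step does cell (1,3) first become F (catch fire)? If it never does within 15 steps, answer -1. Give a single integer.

Step 1: cell (1,3)='F' (+5 fires, +2 burnt)
  -> target ignites at step 1
Step 2: cell (1,3)='.' (+5 fires, +5 burnt)
Step 3: cell (1,3)='.' (+6 fires, +5 burnt)
Step 4: cell (1,3)='.' (+7 fires, +6 burnt)
Step 5: cell (1,3)='.' (+3 fires, +7 burnt)
Step 6: cell (1,3)='.' (+3 fires, +3 burnt)
Step 7: cell (1,3)='.' (+2 fires, +3 burnt)
Step 8: cell (1,3)='.' (+1 fires, +2 burnt)
Step 9: cell (1,3)='.' (+0 fires, +1 burnt)
  fire out at step 9

1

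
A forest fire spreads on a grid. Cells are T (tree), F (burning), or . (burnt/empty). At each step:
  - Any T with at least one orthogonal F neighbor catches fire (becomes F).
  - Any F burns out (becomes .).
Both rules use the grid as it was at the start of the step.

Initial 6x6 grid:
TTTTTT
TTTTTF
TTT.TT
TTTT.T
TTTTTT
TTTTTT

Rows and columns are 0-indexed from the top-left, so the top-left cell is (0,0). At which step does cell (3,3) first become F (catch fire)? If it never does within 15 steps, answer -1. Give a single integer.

Step 1: cell (3,3)='T' (+3 fires, +1 burnt)
Step 2: cell (3,3)='T' (+4 fires, +3 burnt)
Step 3: cell (3,3)='T' (+3 fires, +4 burnt)
Step 4: cell (3,3)='T' (+5 fires, +3 burnt)
Step 5: cell (3,3)='T' (+6 fires, +5 burnt)
Step 6: cell (3,3)='F' (+6 fires, +6 burnt)
  -> target ignites at step 6
Step 7: cell (3,3)='.' (+3 fires, +6 burnt)
Step 8: cell (3,3)='.' (+2 fires, +3 burnt)
Step 9: cell (3,3)='.' (+1 fires, +2 burnt)
Step 10: cell (3,3)='.' (+0 fires, +1 burnt)
  fire out at step 10

6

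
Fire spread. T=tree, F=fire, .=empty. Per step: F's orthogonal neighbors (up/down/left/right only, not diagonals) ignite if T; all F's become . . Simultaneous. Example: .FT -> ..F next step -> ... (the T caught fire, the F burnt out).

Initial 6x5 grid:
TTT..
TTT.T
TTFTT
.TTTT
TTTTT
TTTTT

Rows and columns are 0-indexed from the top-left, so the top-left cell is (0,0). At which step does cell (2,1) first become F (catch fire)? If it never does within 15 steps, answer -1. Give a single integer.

Step 1: cell (2,1)='F' (+4 fires, +1 burnt)
  -> target ignites at step 1
Step 2: cell (2,1)='.' (+7 fires, +4 burnt)
Step 3: cell (2,1)='.' (+7 fires, +7 burnt)
Step 4: cell (2,1)='.' (+5 fires, +7 burnt)
Step 5: cell (2,1)='.' (+2 fires, +5 burnt)
Step 6: cell (2,1)='.' (+0 fires, +2 burnt)
  fire out at step 6

1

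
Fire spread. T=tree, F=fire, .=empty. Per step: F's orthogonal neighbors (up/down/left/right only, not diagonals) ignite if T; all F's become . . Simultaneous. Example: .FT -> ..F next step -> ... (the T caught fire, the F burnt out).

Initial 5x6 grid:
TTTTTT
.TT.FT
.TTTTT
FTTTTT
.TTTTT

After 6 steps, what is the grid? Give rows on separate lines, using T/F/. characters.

Step 1: 4 trees catch fire, 2 burn out
  TTTTFT
  .TT..F
  .TTTFT
  .FTTTT
  .TTTTT
Step 2: 8 trees catch fire, 4 burn out
  TTTF.F
  .TT...
  .FTF.F
  ..FTFT
  .FTTTT
Step 3: 7 trees catch fire, 8 burn out
  TTF...
  .FT...
  ..F...
  ...F.F
  ..FTFT
Step 4: 4 trees catch fire, 7 burn out
  TF....
  ..F...
  ......
  ......
  ...F.F
Step 5: 1 trees catch fire, 4 burn out
  F.....
  ......
  ......
  ......
  ......
Step 6: 0 trees catch fire, 1 burn out
  ......
  ......
  ......
  ......
  ......

......
......
......
......
......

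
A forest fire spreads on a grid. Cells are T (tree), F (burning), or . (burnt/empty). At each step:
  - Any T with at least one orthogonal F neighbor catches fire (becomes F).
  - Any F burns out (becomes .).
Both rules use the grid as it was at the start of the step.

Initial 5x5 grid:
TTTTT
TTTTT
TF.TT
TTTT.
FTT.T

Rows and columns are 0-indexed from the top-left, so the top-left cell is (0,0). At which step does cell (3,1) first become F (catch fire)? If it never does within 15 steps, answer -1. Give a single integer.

Step 1: cell (3,1)='F' (+5 fires, +2 burnt)
  -> target ignites at step 1
Step 2: cell (3,1)='.' (+5 fires, +5 burnt)
Step 3: cell (3,1)='.' (+4 fires, +5 burnt)
Step 4: cell (3,1)='.' (+3 fires, +4 burnt)
Step 5: cell (3,1)='.' (+2 fires, +3 burnt)
Step 6: cell (3,1)='.' (+0 fires, +2 burnt)
  fire out at step 6

1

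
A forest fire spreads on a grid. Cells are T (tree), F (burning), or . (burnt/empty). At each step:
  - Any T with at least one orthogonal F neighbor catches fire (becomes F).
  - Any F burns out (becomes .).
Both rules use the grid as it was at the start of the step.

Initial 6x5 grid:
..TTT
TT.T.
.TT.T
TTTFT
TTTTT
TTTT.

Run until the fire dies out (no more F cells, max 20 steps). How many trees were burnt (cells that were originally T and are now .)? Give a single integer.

Step 1: +3 fires, +1 burnt (F count now 3)
Step 2: +6 fires, +3 burnt (F count now 6)
Step 3: +4 fires, +6 burnt (F count now 4)
Step 4: +3 fires, +4 burnt (F count now 3)
Step 5: +2 fires, +3 burnt (F count now 2)
Step 6: +0 fires, +2 burnt (F count now 0)
Fire out after step 6
Initially T: 22, now '.': 26
Total burnt (originally-T cells now '.'): 18

Answer: 18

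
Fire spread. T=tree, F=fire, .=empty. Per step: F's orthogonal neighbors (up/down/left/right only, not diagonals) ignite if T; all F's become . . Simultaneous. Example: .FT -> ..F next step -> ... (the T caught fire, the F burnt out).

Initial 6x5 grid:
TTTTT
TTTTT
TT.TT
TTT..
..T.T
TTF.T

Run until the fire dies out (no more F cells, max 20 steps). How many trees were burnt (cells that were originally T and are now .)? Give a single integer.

Step 1: +2 fires, +1 burnt (F count now 2)
Step 2: +2 fires, +2 burnt (F count now 2)
Step 3: +1 fires, +2 burnt (F count now 1)
Step 4: +2 fires, +1 burnt (F count now 2)
Step 5: +2 fires, +2 burnt (F count now 2)
Step 6: +3 fires, +2 burnt (F count now 3)
Step 7: +3 fires, +3 burnt (F count now 3)
Step 8: +3 fires, +3 burnt (F count now 3)
Step 9: +2 fires, +3 burnt (F count now 2)
Step 10: +0 fires, +2 burnt (F count now 0)
Fire out after step 10
Initially T: 22, now '.': 28
Total burnt (originally-T cells now '.'): 20

Answer: 20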